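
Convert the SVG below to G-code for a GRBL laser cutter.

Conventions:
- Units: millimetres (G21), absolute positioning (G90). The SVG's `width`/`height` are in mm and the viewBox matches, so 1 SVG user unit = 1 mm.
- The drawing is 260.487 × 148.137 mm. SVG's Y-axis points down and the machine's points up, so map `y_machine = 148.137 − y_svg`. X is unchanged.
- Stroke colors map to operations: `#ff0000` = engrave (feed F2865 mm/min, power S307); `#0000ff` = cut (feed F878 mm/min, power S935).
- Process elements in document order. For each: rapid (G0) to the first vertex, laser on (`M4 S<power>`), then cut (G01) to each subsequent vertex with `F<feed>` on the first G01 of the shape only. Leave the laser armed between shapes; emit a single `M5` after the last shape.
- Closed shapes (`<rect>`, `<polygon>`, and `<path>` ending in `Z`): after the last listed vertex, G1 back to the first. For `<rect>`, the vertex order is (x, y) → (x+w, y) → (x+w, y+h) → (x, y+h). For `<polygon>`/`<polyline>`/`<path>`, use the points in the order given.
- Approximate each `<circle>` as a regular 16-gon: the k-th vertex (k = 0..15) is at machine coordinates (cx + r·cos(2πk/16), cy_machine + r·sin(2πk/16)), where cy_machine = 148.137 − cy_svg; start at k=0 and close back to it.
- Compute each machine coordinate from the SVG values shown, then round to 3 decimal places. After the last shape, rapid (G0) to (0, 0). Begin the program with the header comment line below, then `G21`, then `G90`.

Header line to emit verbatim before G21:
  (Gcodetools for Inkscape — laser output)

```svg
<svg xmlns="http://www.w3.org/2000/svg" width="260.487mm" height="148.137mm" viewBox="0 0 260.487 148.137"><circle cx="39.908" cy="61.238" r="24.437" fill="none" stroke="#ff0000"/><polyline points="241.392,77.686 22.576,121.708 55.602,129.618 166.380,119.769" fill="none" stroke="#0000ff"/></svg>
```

(Gcodetools for Inkscape — laser output)
G21
G90
G0 X64.345 Y86.899
M4 S307
G01 X62.485 Y96.251 F2865
G01 X57.188 Y104.179
G01 X49.260 Y109.476
G01 X39.908 Y111.336
G01 X30.556 Y109.476
G01 X22.628 Y104.179
G01 X17.331 Y96.251
G01 X15.471 Y86.899
G01 X17.331 Y77.547
G01 X22.628 Y69.619
G01 X30.556 Y64.322
G01 X39.908 Y62.462
G01 X49.260 Y64.322
G01 X57.188 Y69.619
G01 X62.485 Y77.547
G01 X64.345 Y86.899
G0 X241.392 Y70.451
M4 S935
G01 X22.576 Y26.429 F878
G01 X55.602 Y18.519
G01 X166.380 Y28.368
M5
G0 X0.000 Y0.000

1 u = 1 mm; y_m = 148.137 − y.

[1] `<circle>` circle, #ff0000→engrave S307 F2865: (64.345,86.899) → (62.485,96.251) → (57.188,104.179) → (49.260,109.476) → (39.908,111.336) → (30.556,109.476) → (22.628,104.179) → (17.331,96.251) → (15.471,86.899) → (17.331,77.547) → (22.628,69.619) → (30.556,64.322) → (39.908,62.462) → (49.260,64.322) → (57.188,69.619) → (62.485,77.547) → (64.345,86.899) (closed)

[2] `<polyline>` open polyline, #0000ff→cut S935 F878: (241.392,70.451) → (22.576,26.429) → (55.602,18.519) → (166.380,28.368)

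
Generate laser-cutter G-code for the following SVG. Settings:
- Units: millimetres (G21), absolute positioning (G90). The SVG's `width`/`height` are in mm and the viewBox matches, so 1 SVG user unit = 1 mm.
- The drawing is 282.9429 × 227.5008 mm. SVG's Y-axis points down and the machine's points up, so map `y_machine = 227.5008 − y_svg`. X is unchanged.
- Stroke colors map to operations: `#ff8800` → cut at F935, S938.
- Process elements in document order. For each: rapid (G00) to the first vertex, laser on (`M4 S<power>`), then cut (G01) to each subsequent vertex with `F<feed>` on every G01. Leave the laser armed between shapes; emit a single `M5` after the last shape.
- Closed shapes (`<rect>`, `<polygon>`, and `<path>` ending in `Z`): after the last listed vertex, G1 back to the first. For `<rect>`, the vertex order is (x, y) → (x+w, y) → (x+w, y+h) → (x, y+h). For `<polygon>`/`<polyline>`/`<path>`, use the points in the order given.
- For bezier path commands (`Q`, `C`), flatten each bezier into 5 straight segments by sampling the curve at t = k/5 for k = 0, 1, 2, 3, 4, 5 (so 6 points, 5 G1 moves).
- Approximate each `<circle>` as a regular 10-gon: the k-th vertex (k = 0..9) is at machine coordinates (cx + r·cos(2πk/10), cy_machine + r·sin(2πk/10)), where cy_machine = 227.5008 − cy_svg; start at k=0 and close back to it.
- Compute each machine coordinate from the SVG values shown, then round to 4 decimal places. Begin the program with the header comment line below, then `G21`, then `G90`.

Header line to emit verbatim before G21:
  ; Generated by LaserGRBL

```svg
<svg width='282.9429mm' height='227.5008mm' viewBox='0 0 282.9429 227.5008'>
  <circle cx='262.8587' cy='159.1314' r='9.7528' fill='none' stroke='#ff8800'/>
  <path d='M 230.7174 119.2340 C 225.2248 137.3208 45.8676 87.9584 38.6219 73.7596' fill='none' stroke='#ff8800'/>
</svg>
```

viewBox `0 0 282.9429 227.5008` with mm width/height → 1 unit = 1 mm. Flip: y_m = 227.5008 − y_svg.

**Shape 1** — `<circle>` circle, stroke `#ff8800` → cut (S938, F935). Machine vertices: (272.6115,68.3694) → (270.7489,74.1020) → (265.8725,77.6449) → (259.8449,77.6449) → (254.9685,74.1020) → (253.1059,68.3694) → (254.9685,62.6368) → (259.8449,59.0939) → (265.8725,59.0939) → (270.7489,62.6368) → (272.6115,68.3694). Closed: final G1 returns to the first vertex.

**Shape 2** — `<path>` cubic bezier, stroke `#ff8800` → cut (S938, F935). Control points (SVG): P0=(230.7174,119.2340), P1=(225.2248,137.3208), P2=(45.8676,87.9584), P3=(38.6219,73.7596); sampled at t=k/5. Machine vertices: (230.7174,108.2668) → (209.3259,104.6877) → (162.8137,112.3710) → (107.7878,126.3913) → (60.8549,141.8232) → (38.6219,153.7412). Open path.

; Generated by LaserGRBL
G21
G90
G00 X272.6115 Y68.3694
M4 S938
G01 X270.7489 Y74.1020 F935
G01 X265.8725 Y77.6449 F935
G01 X259.8449 Y77.6449 F935
G01 X254.9685 Y74.1020 F935
G01 X253.1059 Y68.3694 F935
G01 X254.9685 Y62.6368 F935
G01 X259.8449 Y59.0939 F935
G01 X265.8725 Y59.0939 F935
G01 X270.7489 Y62.6368 F935
G01 X272.6115 Y68.3694 F935
G00 X230.7174 Y108.2668
M4 S938
G01 X209.3259 Y104.6877 F935
G01 X162.8137 Y112.3710 F935
G01 X107.7878 Y126.3913 F935
G01 X60.8549 Y141.8232 F935
G01 X38.6219 Y153.7412 F935
M5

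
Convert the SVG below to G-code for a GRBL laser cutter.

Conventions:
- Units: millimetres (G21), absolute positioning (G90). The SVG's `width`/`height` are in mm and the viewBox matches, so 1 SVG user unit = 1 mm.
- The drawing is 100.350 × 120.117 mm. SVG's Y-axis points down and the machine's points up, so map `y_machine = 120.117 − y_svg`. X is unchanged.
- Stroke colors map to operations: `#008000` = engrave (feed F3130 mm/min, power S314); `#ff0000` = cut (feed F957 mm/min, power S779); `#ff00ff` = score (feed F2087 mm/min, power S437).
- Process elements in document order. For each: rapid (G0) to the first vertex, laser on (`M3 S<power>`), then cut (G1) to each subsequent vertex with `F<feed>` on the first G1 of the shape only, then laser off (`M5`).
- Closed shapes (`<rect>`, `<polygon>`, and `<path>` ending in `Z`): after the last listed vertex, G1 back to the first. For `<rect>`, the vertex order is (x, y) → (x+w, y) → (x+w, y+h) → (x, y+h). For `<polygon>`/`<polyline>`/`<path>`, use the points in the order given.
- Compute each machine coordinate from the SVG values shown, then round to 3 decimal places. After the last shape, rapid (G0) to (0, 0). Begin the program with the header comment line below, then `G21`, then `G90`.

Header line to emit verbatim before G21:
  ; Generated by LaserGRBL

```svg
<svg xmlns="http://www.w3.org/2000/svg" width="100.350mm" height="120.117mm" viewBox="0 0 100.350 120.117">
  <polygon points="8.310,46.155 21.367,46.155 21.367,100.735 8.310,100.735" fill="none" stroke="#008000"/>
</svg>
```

; Generated by LaserGRBL
G21
G90
G0 X8.310 Y73.962
M3 S314
G1 X21.367 Y73.962 F3130
G1 X21.367 Y19.382
G1 X8.310 Y19.382
G1 X8.310 Y73.962
M5
G0 X0.000 Y0.000

1 u = 1 mm; y_m = 120.117 − y.

[1] `<polygon>` rectangle, #008000→engrave S314 F3130: (8.310,73.962) → (21.367,73.962) → (21.367,19.382) → (8.310,19.382) → (8.310,73.962) (closed)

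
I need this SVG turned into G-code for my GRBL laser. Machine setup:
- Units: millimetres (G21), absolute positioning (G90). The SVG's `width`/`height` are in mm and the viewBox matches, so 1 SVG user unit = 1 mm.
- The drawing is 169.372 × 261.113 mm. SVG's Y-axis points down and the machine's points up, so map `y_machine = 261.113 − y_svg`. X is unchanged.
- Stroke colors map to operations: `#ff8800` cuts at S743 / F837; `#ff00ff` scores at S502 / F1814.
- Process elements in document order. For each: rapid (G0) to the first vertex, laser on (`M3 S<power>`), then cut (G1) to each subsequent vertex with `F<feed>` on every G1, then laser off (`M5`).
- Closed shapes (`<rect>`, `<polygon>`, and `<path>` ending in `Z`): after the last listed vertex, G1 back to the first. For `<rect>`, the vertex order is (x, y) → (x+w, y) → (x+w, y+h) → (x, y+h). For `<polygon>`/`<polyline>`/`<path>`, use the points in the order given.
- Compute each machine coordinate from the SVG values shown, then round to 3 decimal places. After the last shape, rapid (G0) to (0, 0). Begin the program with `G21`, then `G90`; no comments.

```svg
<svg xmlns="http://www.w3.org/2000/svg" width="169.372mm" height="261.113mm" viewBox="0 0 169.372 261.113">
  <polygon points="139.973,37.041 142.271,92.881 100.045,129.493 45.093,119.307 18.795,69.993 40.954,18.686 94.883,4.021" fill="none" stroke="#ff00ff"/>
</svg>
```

G21
G90
G0 X139.973 Y224.072
M3 S502
G1 X142.271 Y168.232 F1814
G1 X100.045 Y131.620 F1814
G1 X45.093 Y141.806 F1814
G1 X18.795 Y191.120 F1814
G1 X40.954 Y242.427 F1814
G1 X94.883 Y257.092 F1814
G1 X139.973 Y224.072 F1814
M5
G0 X0.000 Y0.000

1 u = 1 mm; y_m = 261.113 − y.

[1] `<polygon>` regular polygon, #ff00ff→score S502 F1814: (139.973,224.072) → (142.271,168.232) → (100.045,131.620) → (45.093,141.806) → (18.795,191.120) → (40.954,242.427) → (94.883,257.092) → (139.973,224.072) (closed)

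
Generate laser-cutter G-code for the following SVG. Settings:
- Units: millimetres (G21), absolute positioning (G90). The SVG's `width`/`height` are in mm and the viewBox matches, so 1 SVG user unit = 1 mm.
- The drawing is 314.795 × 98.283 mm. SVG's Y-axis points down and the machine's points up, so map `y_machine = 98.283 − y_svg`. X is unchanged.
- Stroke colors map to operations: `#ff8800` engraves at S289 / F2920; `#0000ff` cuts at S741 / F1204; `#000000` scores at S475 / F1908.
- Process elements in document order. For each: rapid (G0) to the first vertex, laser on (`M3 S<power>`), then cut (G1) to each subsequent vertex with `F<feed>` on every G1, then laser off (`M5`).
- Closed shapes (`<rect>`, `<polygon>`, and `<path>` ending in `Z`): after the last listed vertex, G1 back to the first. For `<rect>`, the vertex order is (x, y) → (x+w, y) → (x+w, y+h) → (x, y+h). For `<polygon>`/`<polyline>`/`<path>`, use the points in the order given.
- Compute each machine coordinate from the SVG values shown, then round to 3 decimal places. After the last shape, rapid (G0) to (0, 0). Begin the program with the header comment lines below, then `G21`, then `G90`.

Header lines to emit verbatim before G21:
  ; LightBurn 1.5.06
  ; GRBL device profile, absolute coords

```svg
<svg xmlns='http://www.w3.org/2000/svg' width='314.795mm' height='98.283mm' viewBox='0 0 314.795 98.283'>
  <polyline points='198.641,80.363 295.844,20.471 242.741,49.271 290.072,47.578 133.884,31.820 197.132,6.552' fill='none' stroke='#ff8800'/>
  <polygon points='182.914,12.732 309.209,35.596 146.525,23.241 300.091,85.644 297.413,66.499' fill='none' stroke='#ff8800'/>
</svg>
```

viewBox `0 0 314.795 98.283` with mm width/height → 1 unit = 1 mm. Flip: y_m = 98.283 − y_svg.

**Shape 1** — `<polyline>` open polyline, stroke `#ff8800` → engrave (S289, F2920). Machine vertices: (198.641,17.920) → (295.844,77.812) → (242.741,49.012) → (290.072,50.705) → (133.884,66.463) → (197.132,91.731). Open path.

**Shape 2** — `<polygon>` closed polygon, stroke `#ff8800` → engrave (S289, F2920). Machine vertices: (182.914,85.551) → (309.209,62.687) → (146.525,75.042) → (300.091,12.639) → (297.413,31.784) → (182.914,85.551). Closed: final G1 returns to the first vertex.

; LightBurn 1.5.06
; GRBL device profile, absolute coords
G21
G90
G0 X198.641 Y17.920
M3 S289
G1 X295.844 Y77.812 F2920
G1 X242.741 Y49.012 F2920
G1 X290.072 Y50.705 F2920
G1 X133.884 Y66.463 F2920
G1 X197.132 Y91.731 F2920
M5
G0 X182.914 Y85.551
M3 S289
G1 X309.209 Y62.687 F2920
G1 X146.525 Y75.042 F2920
G1 X300.091 Y12.639 F2920
G1 X297.413 Y31.784 F2920
G1 X182.914 Y85.551 F2920
M5
G0 X0.000 Y0.000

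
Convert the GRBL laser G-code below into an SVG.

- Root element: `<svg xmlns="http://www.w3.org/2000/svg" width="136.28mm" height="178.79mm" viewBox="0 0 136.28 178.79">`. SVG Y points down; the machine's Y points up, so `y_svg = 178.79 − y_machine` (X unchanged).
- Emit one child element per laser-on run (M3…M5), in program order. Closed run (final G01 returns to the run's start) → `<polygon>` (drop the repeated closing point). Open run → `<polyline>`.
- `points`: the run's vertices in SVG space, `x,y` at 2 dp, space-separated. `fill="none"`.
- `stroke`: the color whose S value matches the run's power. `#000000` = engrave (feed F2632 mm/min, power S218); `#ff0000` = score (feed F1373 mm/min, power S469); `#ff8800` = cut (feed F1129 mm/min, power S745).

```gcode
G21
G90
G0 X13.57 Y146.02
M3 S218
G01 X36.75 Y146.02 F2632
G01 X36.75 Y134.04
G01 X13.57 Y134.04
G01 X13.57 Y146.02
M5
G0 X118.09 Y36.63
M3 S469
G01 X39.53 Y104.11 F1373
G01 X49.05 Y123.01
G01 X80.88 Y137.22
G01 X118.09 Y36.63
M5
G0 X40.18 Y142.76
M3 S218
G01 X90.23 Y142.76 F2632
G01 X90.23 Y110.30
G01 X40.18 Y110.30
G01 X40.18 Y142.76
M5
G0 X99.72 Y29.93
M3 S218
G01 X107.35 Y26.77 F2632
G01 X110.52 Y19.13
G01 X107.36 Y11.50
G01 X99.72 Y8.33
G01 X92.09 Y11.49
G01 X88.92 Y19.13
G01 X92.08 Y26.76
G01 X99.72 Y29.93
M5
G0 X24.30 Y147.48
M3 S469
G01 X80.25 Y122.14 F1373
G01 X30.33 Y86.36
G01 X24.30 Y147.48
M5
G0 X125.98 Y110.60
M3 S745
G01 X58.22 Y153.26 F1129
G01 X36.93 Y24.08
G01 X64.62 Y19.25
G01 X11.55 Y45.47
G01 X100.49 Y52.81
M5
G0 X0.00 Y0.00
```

y_svg = 178.79 − y_m.

[1] S218→`#000000` (engrave); closed run; points: 13.57,32.77 36.75,32.77 36.75,44.75 13.57,44.75

[2] S469→`#ff0000` (score); closed run; points: 118.09,142.16 39.53,74.68 49.05,55.78 80.88,41.57

[3] S218→`#000000` (engrave); closed run; points: 40.18,36.03 90.23,36.03 90.23,68.49 40.18,68.49

[4] S218→`#000000` (engrave); closed run; points: 99.72,148.86 107.35,152.02 110.52,159.66 107.36,167.29 99.72,170.46 92.09,167.30 88.92,159.66 92.08,152.03

[5] S469→`#ff0000` (score); closed run; points: 24.30,31.31 80.25,56.65 30.33,92.43

[6] S745→`#ff8800` (cut); open run; points: 125.98,68.19 58.22,25.53 36.93,154.71 64.62,159.54 11.55,133.32 100.49,125.98

<svg xmlns="http://www.w3.org/2000/svg" width="136.28mm" height="178.79mm" viewBox="0 0 136.28 178.79">
  <polygon points="13.57,32.77 36.75,32.77 36.75,44.75 13.57,44.75" fill="none" stroke="#000000"/>
  <polygon points="118.09,142.16 39.53,74.68 49.05,55.78 80.88,41.57" fill="none" stroke="#ff0000"/>
  <polygon points="40.18,36.03 90.23,36.03 90.23,68.49 40.18,68.49" fill="none" stroke="#000000"/>
  <polygon points="99.72,148.86 107.35,152.02 110.52,159.66 107.36,167.29 99.72,170.46 92.09,167.30 88.92,159.66 92.08,152.03" fill="none" stroke="#000000"/>
  <polygon points="24.30,31.31 80.25,56.65 30.33,92.43" fill="none" stroke="#ff0000"/>
  <polyline points="125.98,68.19 58.22,25.53 36.93,154.71 64.62,159.54 11.55,133.32 100.49,125.98" fill="none" stroke="#ff8800"/>
</svg>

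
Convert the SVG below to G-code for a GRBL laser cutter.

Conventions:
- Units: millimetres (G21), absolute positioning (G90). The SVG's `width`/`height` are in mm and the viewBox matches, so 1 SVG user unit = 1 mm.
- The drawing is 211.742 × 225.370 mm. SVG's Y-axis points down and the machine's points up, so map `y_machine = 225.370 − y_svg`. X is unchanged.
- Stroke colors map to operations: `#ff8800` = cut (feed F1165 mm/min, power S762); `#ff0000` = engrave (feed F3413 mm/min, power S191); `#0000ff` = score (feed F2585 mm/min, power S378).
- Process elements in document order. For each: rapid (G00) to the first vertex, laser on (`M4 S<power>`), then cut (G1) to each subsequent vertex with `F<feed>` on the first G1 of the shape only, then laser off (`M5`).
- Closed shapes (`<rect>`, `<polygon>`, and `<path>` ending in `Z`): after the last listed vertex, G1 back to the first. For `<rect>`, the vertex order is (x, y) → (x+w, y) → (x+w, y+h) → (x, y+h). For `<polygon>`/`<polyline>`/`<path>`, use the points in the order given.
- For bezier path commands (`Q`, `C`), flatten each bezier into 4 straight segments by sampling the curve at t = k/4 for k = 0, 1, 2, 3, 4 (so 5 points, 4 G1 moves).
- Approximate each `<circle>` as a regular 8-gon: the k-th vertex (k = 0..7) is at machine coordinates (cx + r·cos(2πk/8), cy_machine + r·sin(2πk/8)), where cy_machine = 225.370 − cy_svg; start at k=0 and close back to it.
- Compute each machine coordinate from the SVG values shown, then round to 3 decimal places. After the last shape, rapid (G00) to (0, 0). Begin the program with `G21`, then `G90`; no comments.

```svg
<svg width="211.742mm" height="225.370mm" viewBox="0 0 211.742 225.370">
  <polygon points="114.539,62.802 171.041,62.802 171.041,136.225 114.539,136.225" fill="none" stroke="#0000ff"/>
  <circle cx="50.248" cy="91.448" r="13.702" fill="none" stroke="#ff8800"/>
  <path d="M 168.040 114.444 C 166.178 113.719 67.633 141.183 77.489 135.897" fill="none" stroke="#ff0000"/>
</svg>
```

G21
G90
G00 X114.539 Y162.568
M4 S378
G1 X171.041 Y162.568 F2585
G1 X171.041 Y89.145
G1 X114.539 Y89.145
G1 X114.539 Y162.568
M5
G00 X63.950 Y133.922
M4 S762
G1 X59.937 Y143.611 F1165
G1 X50.248 Y147.624
G1 X40.559 Y143.611
G1 X36.546 Y133.922
G1 X40.559 Y124.233
G1 X50.248 Y120.220
G1 X59.937 Y124.233
G1 X63.950 Y133.922
M5
G00 X168.040 Y110.926
M4 S191
G1 X151.720 Y107.136 F3413
G1 X118.370 Y98.489
G1 X87.218 Y90.697
G1 X77.489 Y89.473
M5
G00 X0.000 Y0.000

viewBox `0 0 211.742 225.370` with mm width/height → 1 unit = 1 mm. Flip: y_m = 225.370 − y_svg.

**Shape 1** — `<polygon>` rectangle, stroke `#0000ff` → score (S378, F2585). Machine vertices: (114.539,162.568) → (171.041,162.568) → (171.041,89.145) → (114.539,89.145) → (114.539,162.568). Closed: final G1 returns to the first vertex.

**Shape 2** — `<circle>` circle, stroke `#ff8800` → cut (S762, F1165). Machine vertices: (63.950,133.922) → (59.937,143.611) → (50.248,147.624) → (40.559,143.611) → (36.546,133.922) → (40.559,124.233) → (50.248,120.220) → (59.937,124.233) → (63.950,133.922). Closed: final G1 returns to the first vertex.

**Shape 3** — `<path>` cubic bezier, stroke `#ff0000` → engrave (S191, F3413). Control points (SVG): P0=(168.040,114.444), P1=(166.178,113.719), P2=(67.633,141.183), P3=(77.489,135.897); sampled at t=k/4. Machine vertices: (168.040,110.926) → (151.720,107.136) → (118.370,98.489) → (87.218,90.697) → (77.489,89.473). Open path.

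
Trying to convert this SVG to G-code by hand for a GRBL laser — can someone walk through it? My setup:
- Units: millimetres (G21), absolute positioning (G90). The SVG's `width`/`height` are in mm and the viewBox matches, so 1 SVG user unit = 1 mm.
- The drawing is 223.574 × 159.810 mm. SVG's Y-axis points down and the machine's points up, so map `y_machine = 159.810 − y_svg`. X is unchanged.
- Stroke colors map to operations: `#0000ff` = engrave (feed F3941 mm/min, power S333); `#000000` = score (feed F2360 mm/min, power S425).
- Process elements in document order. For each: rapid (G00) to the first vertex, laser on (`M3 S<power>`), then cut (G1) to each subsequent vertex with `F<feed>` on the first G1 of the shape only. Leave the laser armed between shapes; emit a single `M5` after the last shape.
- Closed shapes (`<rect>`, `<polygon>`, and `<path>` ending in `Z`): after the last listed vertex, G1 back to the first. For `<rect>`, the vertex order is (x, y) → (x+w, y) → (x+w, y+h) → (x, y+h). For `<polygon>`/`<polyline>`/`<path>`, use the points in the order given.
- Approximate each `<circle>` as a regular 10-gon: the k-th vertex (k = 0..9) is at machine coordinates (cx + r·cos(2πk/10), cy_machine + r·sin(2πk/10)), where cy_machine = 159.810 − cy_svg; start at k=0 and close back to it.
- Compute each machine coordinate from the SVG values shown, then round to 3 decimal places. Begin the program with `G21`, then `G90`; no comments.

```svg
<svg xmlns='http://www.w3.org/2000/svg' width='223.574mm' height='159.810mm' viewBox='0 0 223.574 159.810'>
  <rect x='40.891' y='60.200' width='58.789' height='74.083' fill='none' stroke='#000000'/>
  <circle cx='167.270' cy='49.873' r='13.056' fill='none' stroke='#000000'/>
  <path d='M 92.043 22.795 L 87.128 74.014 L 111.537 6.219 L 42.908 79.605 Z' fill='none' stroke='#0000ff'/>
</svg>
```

G21
G90
G00 X40.891 Y99.610
M3 S425
G1 X99.680 Y99.610 F2360
G1 X99.680 Y25.527
G1 X40.891 Y25.527
G1 X40.891 Y99.610
G00 X180.326 Y109.937
M3 S425
G1 X177.833 Y117.611 F2360
G1 X171.305 Y122.354
G1 X163.235 Y122.354
G1 X156.707 Y117.611
G1 X154.214 Y109.937
G1 X156.707 Y102.263
G1 X163.235 Y97.520
G1 X171.305 Y97.520
G1 X177.833 Y102.263
G1 X180.326 Y109.937
G00 X92.043 Y137.015
M3 S333
G1 X87.128 Y85.796 F3941
G1 X111.537 Y153.591
G1 X42.908 Y80.205
G1 X92.043 Y137.015
M5

Since the viewBox matches the mm dimensions, user units are millimetres directly. The only transform is the Y-flip y_m = 159.810 − y_svg.

Shape 1 is a rectangle drawn with `<rect>`. Its stroke #000000 means score at S425, F2360. After flipping Y the toolpath is (40.891,99.610) → (99.680,99.610) → (99.680,25.527) → (40.891,25.527) → (40.891,99.610), returning to the start.

Shape 2 is a circle drawn with `<circle>`. Its stroke #000000 means score at S425, F2360. After flipping Y the toolpath is (180.326,109.937) → (177.833,117.611) → (171.305,122.354) → (163.235,122.354) → (156.707,117.611) → (154.214,109.937) → (156.707,102.263) → (163.235,97.520) → (171.305,97.520) → (177.833,102.263) → (180.326,109.937), returning to the start.

Shape 3 is a closed polygon drawn with `<path>`. Its stroke #0000ff means engrave at S333, F3941. After flipping Y the toolpath is (92.043,137.015) → (87.128,85.796) → (111.537,153.591) → (42.908,80.205) → (92.043,137.015), returning to the start.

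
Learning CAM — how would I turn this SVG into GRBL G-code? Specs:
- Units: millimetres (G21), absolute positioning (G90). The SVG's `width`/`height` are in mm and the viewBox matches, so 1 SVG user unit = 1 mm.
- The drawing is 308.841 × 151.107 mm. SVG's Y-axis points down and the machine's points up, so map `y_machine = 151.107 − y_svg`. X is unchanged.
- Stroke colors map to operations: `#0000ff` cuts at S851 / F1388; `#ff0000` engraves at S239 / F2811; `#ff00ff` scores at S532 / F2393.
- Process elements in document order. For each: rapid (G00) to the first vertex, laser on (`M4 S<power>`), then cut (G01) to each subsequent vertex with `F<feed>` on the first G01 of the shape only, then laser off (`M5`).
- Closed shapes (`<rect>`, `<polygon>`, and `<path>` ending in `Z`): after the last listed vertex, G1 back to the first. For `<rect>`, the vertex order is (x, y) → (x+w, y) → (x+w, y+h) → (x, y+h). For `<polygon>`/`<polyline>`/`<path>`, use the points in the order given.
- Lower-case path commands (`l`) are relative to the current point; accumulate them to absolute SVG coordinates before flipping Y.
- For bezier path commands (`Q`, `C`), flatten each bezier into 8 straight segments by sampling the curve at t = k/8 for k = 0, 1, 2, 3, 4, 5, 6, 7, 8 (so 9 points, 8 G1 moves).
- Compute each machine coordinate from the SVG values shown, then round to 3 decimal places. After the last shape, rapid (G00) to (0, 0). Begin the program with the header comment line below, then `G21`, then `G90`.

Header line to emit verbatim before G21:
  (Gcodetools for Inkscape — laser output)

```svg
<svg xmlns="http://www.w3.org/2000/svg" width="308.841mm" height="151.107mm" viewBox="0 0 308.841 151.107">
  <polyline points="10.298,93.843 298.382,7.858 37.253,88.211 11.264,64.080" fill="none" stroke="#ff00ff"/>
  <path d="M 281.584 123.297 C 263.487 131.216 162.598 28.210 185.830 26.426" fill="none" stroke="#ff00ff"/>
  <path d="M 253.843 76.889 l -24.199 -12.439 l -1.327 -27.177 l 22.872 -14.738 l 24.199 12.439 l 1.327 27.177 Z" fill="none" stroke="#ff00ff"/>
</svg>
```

(Gcodetools for Inkscape — laser output)
G21
G90
G00 X10.298 Y57.264
M4 S532
G01 X298.382 Y143.249 F2393
G01 X37.253 Y62.896
G01 X11.264 Y87.027
M5
G00 X281.584 Y27.810
M4 S532
G01 X271.321 Y29.626 F2393
G01 X255.721 Y39.354
G01 X237.208 Y54.510
G01 X218.209 Y72.607
G01 X201.146 Y91.158
G01 X188.446 Y107.679
G01 X182.532 Y119.682
G01 X185.830 Y124.681
M5
G00 X253.843 Y74.218
M4 S532
G01 X229.644 Y86.657 F2393
G01 X228.317 Y113.834
G01 X251.189 Y128.572
G01 X275.388 Y116.133
G01 X276.715 Y88.956
G01 X253.843 Y74.218
M5
G00 X0.000 Y0.000

1 u = 1 mm; y_m = 151.107 − y.

[1] `<polyline>` open polyline, #ff00ff→score S532 F2393: (10.298,57.264) → (298.382,143.249) → (37.253,62.896) → (11.264,87.027)

[2] `<path>` cubic bezier, #ff00ff→score S532 F2393: (281.584,27.810) → (271.321,29.626) → (255.721,39.354) → (237.208,54.510) → (218.209,72.607) → (201.146,91.158) → (188.446,107.679) → (182.532,119.682) → (185.830,124.681)

[3] `<path>` regular polygon, #ff00ff→score S532 F2393: (253.843,74.218) → (229.644,86.657) → (228.317,113.834) → (251.189,128.572) → (275.388,116.133) → (276.715,88.956) → (253.843,74.218) (closed)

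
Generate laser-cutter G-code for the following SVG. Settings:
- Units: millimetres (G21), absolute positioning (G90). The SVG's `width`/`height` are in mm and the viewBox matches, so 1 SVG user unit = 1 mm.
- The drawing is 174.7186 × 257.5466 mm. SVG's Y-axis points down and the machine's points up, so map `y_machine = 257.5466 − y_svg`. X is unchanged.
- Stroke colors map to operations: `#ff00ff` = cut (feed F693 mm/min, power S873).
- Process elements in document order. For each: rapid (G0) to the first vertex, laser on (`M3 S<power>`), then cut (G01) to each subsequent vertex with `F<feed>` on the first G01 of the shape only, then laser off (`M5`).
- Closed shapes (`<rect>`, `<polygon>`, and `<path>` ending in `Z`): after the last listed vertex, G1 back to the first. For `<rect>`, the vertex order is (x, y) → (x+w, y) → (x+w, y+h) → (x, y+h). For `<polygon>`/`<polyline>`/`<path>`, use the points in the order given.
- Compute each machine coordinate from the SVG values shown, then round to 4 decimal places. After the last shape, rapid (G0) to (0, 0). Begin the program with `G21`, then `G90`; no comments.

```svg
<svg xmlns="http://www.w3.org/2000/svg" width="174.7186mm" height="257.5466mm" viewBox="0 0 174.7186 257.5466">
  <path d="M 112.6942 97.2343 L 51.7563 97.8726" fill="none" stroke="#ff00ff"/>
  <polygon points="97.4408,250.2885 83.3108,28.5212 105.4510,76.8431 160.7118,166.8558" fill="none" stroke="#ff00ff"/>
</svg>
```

viewBox `0 0 174.7186 257.5466` with mm width/height → 1 unit = 1 mm. Flip: y_m = 257.5466 − y_svg.

**Shape 1** — `<path>` line segment, stroke `#ff00ff` → cut (S873, F693). Machine vertices: (112.6942,160.3123) → (51.7563,159.6740). Open path.

**Shape 2** — `<polygon>` closed polygon, stroke `#ff00ff` → cut (S873, F693). Machine vertices: (97.4408,7.2581) → (83.3108,229.0254) → (105.4510,180.7035) → (160.7118,90.6908) → (97.4408,7.2581). Closed: final G1 returns to the first vertex.

G21
G90
G0 X112.6942 Y160.3123
M3 S873
G01 X51.7563 Y159.6740 F693
M5
G0 X97.4408 Y7.2581
M3 S873
G01 X83.3108 Y229.0254 F693
G01 X105.4510 Y180.7035
G01 X160.7118 Y90.6908
G01 X97.4408 Y7.2581
M5
G0 X0.0000 Y0.0000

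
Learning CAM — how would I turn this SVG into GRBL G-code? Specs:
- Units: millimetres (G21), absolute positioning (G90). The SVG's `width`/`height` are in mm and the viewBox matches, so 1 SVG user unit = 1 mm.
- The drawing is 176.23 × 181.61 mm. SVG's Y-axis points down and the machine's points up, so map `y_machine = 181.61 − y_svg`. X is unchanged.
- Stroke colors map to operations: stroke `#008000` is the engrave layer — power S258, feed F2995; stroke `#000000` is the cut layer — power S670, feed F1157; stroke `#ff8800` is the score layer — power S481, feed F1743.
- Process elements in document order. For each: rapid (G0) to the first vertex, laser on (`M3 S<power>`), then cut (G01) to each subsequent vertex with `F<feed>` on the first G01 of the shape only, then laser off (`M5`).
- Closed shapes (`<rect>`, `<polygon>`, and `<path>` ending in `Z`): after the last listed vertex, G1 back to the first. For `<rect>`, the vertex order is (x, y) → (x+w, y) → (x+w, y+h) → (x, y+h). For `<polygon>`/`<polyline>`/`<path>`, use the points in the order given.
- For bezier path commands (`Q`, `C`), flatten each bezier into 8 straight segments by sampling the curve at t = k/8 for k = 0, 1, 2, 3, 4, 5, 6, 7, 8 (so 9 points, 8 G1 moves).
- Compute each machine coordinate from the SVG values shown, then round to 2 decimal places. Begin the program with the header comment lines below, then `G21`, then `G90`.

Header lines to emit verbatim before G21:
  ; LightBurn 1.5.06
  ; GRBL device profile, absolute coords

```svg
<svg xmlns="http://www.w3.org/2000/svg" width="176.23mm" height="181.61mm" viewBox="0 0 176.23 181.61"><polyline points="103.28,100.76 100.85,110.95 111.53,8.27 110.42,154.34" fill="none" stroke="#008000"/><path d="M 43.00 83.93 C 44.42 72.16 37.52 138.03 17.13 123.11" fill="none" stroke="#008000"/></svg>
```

Since the viewBox matches the mm dimensions, user units are millimetres directly. The only transform is the Y-flip y_m = 181.61 − y_svg.

Shape 1 is a open polyline drawn with `<polyline>`. Its stroke #008000 means engrave at S258, F2995. After flipping Y the toolpath is (103.28,80.85) → (100.85,70.66) → (111.53,173.34) → (110.42,27.27).

Shape 2 is a cubic bezier drawn with `<path>`. Its stroke #008000 means engrave at S258, F2995. After flipping Y the toolpath is (43.00,97.68) → (43.13,98.76) → (42.42,94.43) → (40.81,86.52) → (38.24,76.91) → (34.65,67.44) → (29.97,59.98) → (24.15,56.38) → (17.13,58.50).

; LightBurn 1.5.06
; GRBL device profile, absolute coords
G21
G90
G0 X103.28 Y80.85
M3 S258
G01 X100.85 Y70.66 F2995
G01 X111.53 Y173.34
G01 X110.42 Y27.27
M5
G0 X43.00 Y97.68
M3 S258
G01 X43.13 Y98.76 F2995
G01 X42.42 Y94.43
G01 X40.81 Y86.52
G01 X38.24 Y76.91
G01 X34.65 Y67.44
G01 X29.97 Y59.98
G01 X24.15 Y56.38
G01 X17.13 Y58.50
M5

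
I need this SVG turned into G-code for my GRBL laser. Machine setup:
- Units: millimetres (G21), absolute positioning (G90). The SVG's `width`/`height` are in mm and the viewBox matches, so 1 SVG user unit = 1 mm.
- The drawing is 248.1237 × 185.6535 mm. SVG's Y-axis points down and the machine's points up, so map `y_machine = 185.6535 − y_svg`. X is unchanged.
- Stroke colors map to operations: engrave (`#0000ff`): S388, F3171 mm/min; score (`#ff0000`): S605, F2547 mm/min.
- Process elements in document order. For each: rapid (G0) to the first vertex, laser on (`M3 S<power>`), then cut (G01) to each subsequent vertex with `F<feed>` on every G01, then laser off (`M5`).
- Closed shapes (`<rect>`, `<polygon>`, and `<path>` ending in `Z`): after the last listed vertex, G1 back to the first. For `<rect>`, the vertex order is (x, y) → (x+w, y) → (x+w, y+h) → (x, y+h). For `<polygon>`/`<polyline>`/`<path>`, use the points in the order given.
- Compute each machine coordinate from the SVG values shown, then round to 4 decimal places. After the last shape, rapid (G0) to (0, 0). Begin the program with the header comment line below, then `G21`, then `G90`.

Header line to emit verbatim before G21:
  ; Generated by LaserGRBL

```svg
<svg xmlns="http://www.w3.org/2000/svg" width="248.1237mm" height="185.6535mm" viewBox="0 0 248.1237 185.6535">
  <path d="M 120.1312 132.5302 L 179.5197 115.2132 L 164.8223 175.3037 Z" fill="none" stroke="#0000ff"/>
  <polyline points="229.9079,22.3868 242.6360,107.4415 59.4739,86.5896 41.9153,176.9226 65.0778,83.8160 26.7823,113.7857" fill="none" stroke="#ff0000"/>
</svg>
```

1 u = 1 mm; y_m = 185.6535 − y.

[1] `<path>` regular polygon, #0000ff→engrave S388 F3171: (120.1312,53.1233) → (179.5197,70.4403) → (164.8223,10.3498) → (120.1312,53.1233) (closed)

[2] `<polyline>` open polyline, #ff0000→score S605 F2547: (229.9079,163.2667) → (242.6360,78.2120) → (59.4739,99.0639) → (41.9153,8.7309) → (65.0778,101.8375) → (26.7823,71.8678)

; Generated by LaserGRBL
G21
G90
G0 X120.1312 Y53.1233
M3 S388
G01 X179.5197 Y70.4403 F3171
G01 X164.8223 Y10.3498 F3171
G01 X120.1312 Y53.1233 F3171
M5
G0 X229.9079 Y163.2667
M3 S605
G01 X242.6360 Y78.2120 F2547
G01 X59.4739 Y99.0639 F2547
G01 X41.9153 Y8.7309 F2547
G01 X65.0778 Y101.8375 F2547
G01 X26.7823 Y71.8678 F2547
M5
G0 X0.0000 Y0.0000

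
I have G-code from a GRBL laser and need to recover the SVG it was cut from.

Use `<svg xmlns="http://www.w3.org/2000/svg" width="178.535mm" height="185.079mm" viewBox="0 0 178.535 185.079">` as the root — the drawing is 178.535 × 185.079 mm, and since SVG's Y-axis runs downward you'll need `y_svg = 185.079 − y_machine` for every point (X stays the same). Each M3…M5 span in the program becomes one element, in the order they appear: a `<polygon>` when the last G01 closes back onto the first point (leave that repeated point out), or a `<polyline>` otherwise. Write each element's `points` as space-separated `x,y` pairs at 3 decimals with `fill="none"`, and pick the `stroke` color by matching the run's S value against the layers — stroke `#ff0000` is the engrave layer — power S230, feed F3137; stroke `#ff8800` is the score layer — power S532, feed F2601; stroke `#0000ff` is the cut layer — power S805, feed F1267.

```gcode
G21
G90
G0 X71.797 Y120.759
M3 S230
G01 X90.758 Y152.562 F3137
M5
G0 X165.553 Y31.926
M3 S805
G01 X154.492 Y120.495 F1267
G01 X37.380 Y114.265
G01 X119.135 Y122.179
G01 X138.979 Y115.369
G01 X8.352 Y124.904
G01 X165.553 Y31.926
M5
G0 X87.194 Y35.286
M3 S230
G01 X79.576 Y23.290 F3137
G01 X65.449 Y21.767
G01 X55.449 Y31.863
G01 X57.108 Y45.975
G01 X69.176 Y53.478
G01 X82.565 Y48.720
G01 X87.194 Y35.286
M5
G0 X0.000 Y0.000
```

<svg xmlns="http://www.w3.org/2000/svg" width="178.535mm" height="185.079mm" viewBox="0 0 178.535 185.079">
  <polyline points="71.797,64.320 90.758,32.517" fill="none" stroke="#ff0000"/>
  <polygon points="165.553,153.153 154.492,64.584 37.380,70.814 119.135,62.900 138.979,69.710 8.352,60.175" fill="none" stroke="#0000ff"/>
  <polygon points="87.194,149.793 79.576,161.789 65.449,163.312 55.449,153.216 57.108,139.104 69.176,131.601 82.565,136.359" fill="none" stroke="#ff0000"/>
</svg>

Each laser-on run becomes one SVG element. Flip Y back into SVG space with y_svg = 185.079 − y_machine.

Run 1: power S230 maps to stroke `#ff0000` (engrave). The run is open, so emit a `<polyline>` with points (Y-flipped): 71.797,64.320 90.758,32.517.

Run 2: S805 ⇒ cut layer `#0000ff`. The run returns to its start, so emit a `<polygon>` with points (Y-flipped): 165.553,153.153 154.492,64.584 37.380,70.814 119.135,62.900 138.979,69.710 8.352,60.175.

Run 3: the run's S230 means `#ff0000` (engrave). The run returns to its start, so emit a `<polygon>` with points (Y-flipped): 87.194,149.793 79.576,161.789 65.449,163.312 55.449,153.216 57.108,139.104 69.176,131.601 82.565,136.359.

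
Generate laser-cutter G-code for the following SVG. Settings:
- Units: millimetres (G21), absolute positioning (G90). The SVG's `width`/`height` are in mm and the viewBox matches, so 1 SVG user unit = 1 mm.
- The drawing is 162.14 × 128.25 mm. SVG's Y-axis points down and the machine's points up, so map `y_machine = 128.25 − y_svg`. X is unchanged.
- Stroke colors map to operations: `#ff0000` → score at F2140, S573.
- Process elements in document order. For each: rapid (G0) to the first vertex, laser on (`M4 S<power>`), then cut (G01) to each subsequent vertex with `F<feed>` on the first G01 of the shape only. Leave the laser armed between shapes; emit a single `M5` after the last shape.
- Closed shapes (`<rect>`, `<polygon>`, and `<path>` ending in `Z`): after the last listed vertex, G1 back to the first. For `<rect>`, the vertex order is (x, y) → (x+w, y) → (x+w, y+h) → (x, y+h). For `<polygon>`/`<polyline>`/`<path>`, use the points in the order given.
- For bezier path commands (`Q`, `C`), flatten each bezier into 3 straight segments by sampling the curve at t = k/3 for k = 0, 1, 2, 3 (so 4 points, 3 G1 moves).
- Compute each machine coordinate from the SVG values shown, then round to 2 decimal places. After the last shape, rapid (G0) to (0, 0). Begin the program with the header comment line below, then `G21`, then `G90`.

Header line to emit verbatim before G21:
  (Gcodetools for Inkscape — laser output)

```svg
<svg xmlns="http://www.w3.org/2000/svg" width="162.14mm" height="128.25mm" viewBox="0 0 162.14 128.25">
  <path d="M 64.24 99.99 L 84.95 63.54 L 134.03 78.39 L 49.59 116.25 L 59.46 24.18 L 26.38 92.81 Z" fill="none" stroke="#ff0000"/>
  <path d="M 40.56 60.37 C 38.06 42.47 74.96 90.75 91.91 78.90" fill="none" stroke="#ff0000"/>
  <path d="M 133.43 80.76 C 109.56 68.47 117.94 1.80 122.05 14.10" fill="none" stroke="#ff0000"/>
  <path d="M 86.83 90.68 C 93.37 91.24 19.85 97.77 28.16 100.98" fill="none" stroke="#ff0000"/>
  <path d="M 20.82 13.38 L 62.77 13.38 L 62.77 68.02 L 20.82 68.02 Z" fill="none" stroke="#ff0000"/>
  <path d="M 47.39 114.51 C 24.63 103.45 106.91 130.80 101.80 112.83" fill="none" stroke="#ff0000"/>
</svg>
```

(Gcodetools for Inkscape — laser output)
G21
G90
G0 X64.24 Y28.26
M4 S573
G01 X84.95 Y64.71 F2140
G01 X134.03 Y49.86
G01 X49.59 Y12.00
G01 X59.46 Y104.07
G01 X26.38 Y35.44
G01 X64.24 Y28.26
G0 X40.56 Y67.88
M4 S573
G01 X49.00 Y68.40 F2140
G01 X70.51 Y52.87
G01 X91.91 Y49.35
G0 X133.43 Y47.49
M4 S573
G01 X118.96 Y72.97 F2140
G01 X117.87 Y105.07
G01 X122.05 Y114.15
G0 X86.83 Y37.57
M4 S573
G01 X72.68 Y35.36 F2140
G01 X41.13 Y31.24
G01 X28.16 Y27.27
G0 X20.82 Y114.87
M4 S573
G01 X62.77 Y114.87 F2140
G01 X62.77 Y60.23
G01 X20.82 Y60.23
G01 X20.82 Y114.87
G0 X47.39 Y13.74
M4 S573
G01 X52.52 Y15.10 F2140
G01 X84.91 Y9.46
G01 X101.80 Y15.42
M5
G0 X0.00 Y0.00

1 u = 1 mm; y_m = 128.25 − y.

[1] `<path>` closed polygon, #ff0000→score S573 F2140: (64.24,28.26) → (84.95,64.71) → (134.03,49.86) → (49.59,12.00) → (59.46,104.07) → (26.38,35.44) → (64.24,28.26) (closed)

[2] `<path>` cubic bezier, #ff0000→score S573 F2140: (40.56,67.88) → (49.00,68.40) → (70.51,52.87) → (91.91,49.35)

[3] `<path>` cubic bezier, #ff0000→score S573 F2140: (133.43,47.49) → (118.96,72.97) → (117.87,105.07) → (122.05,114.15)

[4] `<path>` cubic bezier, #ff0000→score S573 F2140: (86.83,37.57) → (72.68,35.36) → (41.13,31.24) → (28.16,27.27)

[5] `<path>` rectangle, #ff0000→score S573 F2140: (20.82,114.87) → (62.77,114.87) → (62.77,60.23) → (20.82,60.23) → (20.82,114.87) (closed)

[6] `<path>` cubic bezier, #ff0000→score S573 F2140: (47.39,13.74) → (52.52,15.10) → (84.91,9.46) → (101.80,15.42)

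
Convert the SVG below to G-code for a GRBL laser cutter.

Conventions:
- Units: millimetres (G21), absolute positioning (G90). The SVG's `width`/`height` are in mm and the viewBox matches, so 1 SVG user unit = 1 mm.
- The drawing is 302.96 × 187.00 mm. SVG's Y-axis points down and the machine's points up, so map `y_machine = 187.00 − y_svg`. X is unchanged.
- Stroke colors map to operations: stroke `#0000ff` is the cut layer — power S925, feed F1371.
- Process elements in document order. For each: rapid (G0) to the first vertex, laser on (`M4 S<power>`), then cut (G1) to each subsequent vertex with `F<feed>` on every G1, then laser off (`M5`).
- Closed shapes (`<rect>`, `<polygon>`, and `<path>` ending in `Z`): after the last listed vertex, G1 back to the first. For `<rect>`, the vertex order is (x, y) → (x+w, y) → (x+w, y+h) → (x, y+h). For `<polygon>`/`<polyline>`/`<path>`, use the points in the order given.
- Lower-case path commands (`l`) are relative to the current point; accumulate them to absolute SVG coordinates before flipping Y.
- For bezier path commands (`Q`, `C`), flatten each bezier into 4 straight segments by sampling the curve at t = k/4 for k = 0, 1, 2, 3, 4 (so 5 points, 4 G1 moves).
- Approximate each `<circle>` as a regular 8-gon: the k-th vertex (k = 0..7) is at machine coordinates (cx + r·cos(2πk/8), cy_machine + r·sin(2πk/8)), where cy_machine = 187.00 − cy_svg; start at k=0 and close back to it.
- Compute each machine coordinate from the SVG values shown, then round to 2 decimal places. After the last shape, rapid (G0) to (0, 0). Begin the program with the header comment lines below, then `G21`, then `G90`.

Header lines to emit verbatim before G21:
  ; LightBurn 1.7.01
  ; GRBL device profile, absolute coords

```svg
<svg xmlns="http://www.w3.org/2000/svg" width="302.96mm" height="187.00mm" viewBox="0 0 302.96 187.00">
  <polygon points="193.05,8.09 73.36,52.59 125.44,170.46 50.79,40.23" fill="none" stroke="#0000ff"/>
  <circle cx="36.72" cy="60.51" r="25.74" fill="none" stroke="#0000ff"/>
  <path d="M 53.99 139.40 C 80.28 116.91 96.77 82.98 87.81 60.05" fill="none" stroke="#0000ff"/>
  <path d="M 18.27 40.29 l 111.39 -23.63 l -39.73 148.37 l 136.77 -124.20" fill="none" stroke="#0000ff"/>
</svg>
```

; LightBurn 1.7.01
; GRBL device profile, absolute coords
G21
G90
G0 X193.05 Y178.91
M4 S925
G1 X73.36 Y134.41 F1371
G1 X125.44 Y16.54 F1371
G1 X50.79 Y146.77 F1371
G1 X193.05 Y178.91 F1371
M5
G0 X62.46 Y126.49
M4 S925
G1 X54.92 Y144.69 F1371
G1 X36.72 Y152.23 F1371
G1 X18.52 Y144.69 F1371
G1 X10.98 Y126.49 F1371
G1 X18.52 Y108.29 F1371
G1 X36.72 Y100.75 F1371
G1 X54.92 Y108.29 F1371
G1 X62.46 Y126.49 F1371
M5
G0 X53.99 Y47.60
M4 S925
G1 X71.63 Y66.26 F1371
G1 X84.12 Y87.11 F1371
G1 X90.00 Y108.04 F1371
G1 X87.81 Y126.95 F1371
M5
G0 X18.27 Y146.71
M4 S925
G1 X129.66 Y170.34 F1371
G1 X89.93 Y21.97 F1371
G1 X226.70 Y146.17 F1371
M5
G0 X0.00 Y0.00

1 u = 1 mm; y_m = 187.00 − y.

[1] `<polygon>` closed polygon, #0000ff→cut S925 F1371: (193.05,178.91) → (73.36,134.41) → (125.44,16.54) → (50.79,146.77) → (193.05,178.91) (closed)

[2] `<circle>` circle, #0000ff→cut S925 F1371: (62.46,126.49) → (54.92,144.69) → (36.72,152.23) → (18.52,144.69) → (10.98,126.49) → (18.52,108.29) → (36.72,100.75) → (54.92,108.29) → (62.46,126.49) (closed)

[3] `<path>` cubic bezier, #0000ff→cut S925 F1371: (53.99,47.60) → (71.63,66.26) → (84.12,87.11) → (90.00,108.04) → (87.81,126.95)

[4] `<path>` open polyline, #0000ff→cut S925 F1371: (18.27,146.71) → (129.66,170.34) → (89.93,21.97) → (226.70,146.17)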